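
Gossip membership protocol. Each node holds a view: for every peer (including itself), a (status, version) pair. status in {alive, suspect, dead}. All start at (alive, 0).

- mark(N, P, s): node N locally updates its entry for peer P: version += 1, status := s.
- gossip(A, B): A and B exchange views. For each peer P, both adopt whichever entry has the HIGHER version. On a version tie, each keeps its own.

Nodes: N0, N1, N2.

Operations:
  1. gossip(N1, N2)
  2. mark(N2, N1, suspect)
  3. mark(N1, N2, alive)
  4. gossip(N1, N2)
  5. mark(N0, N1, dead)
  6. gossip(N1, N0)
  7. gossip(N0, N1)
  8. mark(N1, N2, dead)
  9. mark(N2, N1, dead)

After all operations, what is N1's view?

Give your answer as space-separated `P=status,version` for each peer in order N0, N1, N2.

Op 1: gossip N1<->N2 -> N1.N0=(alive,v0) N1.N1=(alive,v0) N1.N2=(alive,v0) | N2.N0=(alive,v0) N2.N1=(alive,v0) N2.N2=(alive,v0)
Op 2: N2 marks N1=suspect -> (suspect,v1)
Op 3: N1 marks N2=alive -> (alive,v1)
Op 4: gossip N1<->N2 -> N1.N0=(alive,v0) N1.N1=(suspect,v1) N1.N2=(alive,v1) | N2.N0=(alive,v0) N2.N1=(suspect,v1) N2.N2=(alive,v1)
Op 5: N0 marks N1=dead -> (dead,v1)
Op 6: gossip N1<->N0 -> N1.N0=(alive,v0) N1.N1=(suspect,v1) N1.N2=(alive,v1) | N0.N0=(alive,v0) N0.N1=(dead,v1) N0.N2=(alive,v1)
Op 7: gossip N0<->N1 -> N0.N0=(alive,v0) N0.N1=(dead,v1) N0.N2=(alive,v1) | N1.N0=(alive,v0) N1.N1=(suspect,v1) N1.N2=(alive,v1)
Op 8: N1 marks N2=dead -> (dead,v2)
Op 9: N2 marks N1=dead -> (dead,v2)

Answer: N0=alive,0 N1=suspect,1 N2=dead,2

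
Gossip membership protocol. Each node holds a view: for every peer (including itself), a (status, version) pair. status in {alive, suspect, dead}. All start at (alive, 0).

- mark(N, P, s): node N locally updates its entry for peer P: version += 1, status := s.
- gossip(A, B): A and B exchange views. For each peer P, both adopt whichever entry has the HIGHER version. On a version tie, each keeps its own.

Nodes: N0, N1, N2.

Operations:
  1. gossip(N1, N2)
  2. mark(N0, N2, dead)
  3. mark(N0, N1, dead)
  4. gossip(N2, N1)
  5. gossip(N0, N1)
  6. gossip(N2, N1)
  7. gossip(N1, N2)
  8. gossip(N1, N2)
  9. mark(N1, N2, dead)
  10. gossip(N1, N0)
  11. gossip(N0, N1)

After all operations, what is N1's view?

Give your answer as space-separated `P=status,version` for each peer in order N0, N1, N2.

Op 1: gossip N1<->N2 -> N1.N0=(alive,v0) N1.N1=(alive,v0) N1.N2=(alive,v0) | N2.N0=(alive,v0) N2.N1=(alive,v0) N2.N2=(alive,v0)
Op 2: N0 marks N2=dead -> (dead,v1)
Op 3: N0 marks N1=dead -> (dead,v1)
Op 4: gossip N2<->N1 -> N2.N0=(alive,v0) N2.N1=(alive,v0) N2.N2=(alive,v0) | N1.N0=(alive,v0) N1.N1=(alive,v0) N1.N2=(alive,v0)
Op 5: gossip N0<->N1 -> N0.N0=(alive,v0) N0.N1=(dead,v1) N0.N2=(dead,v1) | N1.N0=(alive,v0) N1.N1=(dead,v1) N1.N2=(dead,v1)
Op 6: gossip N2<->N1 -> N2.N0=(alive,v0) N2.N1=(dead,v1) N2.N2=(dead,v1) | N1.N0=(alive,v0) N1.N1=(dead,v1) N1.N2=(dead,v1)
Op 7: gossip N1<->N2 -> N1.N0=(alive,v0) N1.N1=(dead,v1) N1.N2=(dead,v1) | N2.N0=(alive,v0) N2.N1=(dead,v1) N2.N2=(dead,v1)
Op 8: gossip N1<->N2 -> N1.N0=(alive,v0) N1.N1=(dead,v1) N1.N2=(dead,v1) | N2.N0=(alive,v0) N2.N1=(dead,v1) N2.N2=(dead,v1)
Op 9: N1 marks N2=dead -> (dead,v2)
Op 10: gossip N1<->N0 -> N1.N0=(alive,v0) N1.N1=(dead,v1) N1.N2=(dead,v2) | N0.N0=(alive,v0) N0.N1=(dead,v1) N0.N2=(dead,v2)
Op 11: gossip N0<->N1 -> N0.N0=(alive,v0) N0.N1=(dead,v1) N0.N2=(dead,v2) | N1.N0=(alive,v0) N1.N1=(dead,v1) N1.N2=(dead,v2)

Answer: N0=alive,0 N1=dead,1 N2=dead,2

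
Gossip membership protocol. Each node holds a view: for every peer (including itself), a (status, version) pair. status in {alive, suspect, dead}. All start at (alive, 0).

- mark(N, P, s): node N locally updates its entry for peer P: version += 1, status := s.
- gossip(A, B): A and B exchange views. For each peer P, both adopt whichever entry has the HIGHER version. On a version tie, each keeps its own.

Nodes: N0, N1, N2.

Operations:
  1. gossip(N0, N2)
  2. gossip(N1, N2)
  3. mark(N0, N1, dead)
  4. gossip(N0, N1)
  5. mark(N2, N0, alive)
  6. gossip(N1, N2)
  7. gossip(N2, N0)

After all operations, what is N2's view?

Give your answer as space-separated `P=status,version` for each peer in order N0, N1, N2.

Answer: N0=alive,1 N1=dead,1 N2=alive,0

Derivation:
Op 1: gossip N0<->N2 -> N0.N0=(alive,v0) N0.N1=(alive,v0) N0.N2=(alive,v0) | N2.N0=(alive,v0) N2.N1=(alive,v0) N2.N2=(alive,v0)
Op 2: gossip N1<->N2 -> N1.N0=(alive,v0) N1.N1=(alive,v0) N1.N2=(alive,v0) | N2.N0=(alive,v0) N2.N1=(alive,v0) N2.N2=(alive,v0)
Op 3: N0 marks N1=dead -> (dead,v1)
Op 4: gossip N0<->N1 -> N0.N0=(alive,v0) N0.N1=(dead,v1) N0.N2=(alive,v0) | N1.N0=(alive,v0) N1.N1=(dead,v1) N1.N2=(alive,v0)
Op 5: N2 marks N0=alive -> (alive,v1)
Op 6: gossip N1<->N2 -> N1.N0=(alive,v1) N1.N1=(dead,v1) N1.N2=(alive,v0) | N2.N0=(alive,v1) N2.N1=(dead,v1) N2.N2=(alive,v0)
Op 7: gossip N2<->N0 -> N2.N0=(alive,v1) N2.N1=(dead,v1) N2.N2=(alive,v0) | N0.N0=(alive,v1) N0.N1=(dead,v1) N0.N2=(alive,v0)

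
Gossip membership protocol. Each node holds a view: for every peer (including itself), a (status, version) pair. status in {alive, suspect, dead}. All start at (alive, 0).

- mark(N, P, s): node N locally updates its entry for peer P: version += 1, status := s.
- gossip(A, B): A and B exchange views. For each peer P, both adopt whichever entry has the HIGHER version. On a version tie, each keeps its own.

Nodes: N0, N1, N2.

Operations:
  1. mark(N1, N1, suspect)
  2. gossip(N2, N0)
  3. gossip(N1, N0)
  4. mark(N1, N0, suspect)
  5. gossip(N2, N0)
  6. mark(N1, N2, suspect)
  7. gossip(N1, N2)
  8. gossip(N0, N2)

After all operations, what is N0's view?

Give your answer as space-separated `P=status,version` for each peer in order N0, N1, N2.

Answer: N0=suspect,1 N1=suspect,1 N2=suspect,1

Derivation:
Op 1: N1 marks N1=suspect -> (suspect,v1)
Op 2: gossip N2<->N0 -> N2.N0=(alive,v0) N2.N1=(alive,v0) N2.N2=(alive,v0) | N0.N0=(alive,v0) N0.N1=(alive,v0) N0.N2=(alive,v0)
Op 3: gossip N1<->N0 -> N1.N0=(alive,v0) N1.N1=(suspect,v1) N1.N2=(alive,v0) | N0.N0=(alive,v0) N0.N1=(suspect,v1) N0.N2=(alive,v0)
Op 4: N1 marks N0=suspect -> (suspect,v1)
Op 5: gossip N2<->N0 -> N2.N0=(alive,v0) N2.N1=(suspect,v1) N2.N2=(alive,v0) | N0.N0=(alive,v0) N0.N1=(suspect,v1) N0.N2=(alive,v0)
Op 6: N1 marks N2=suspect -> (suspect,v1)
Op 7: gossip N1<->N2 -> N1.N0=(suspect,v1) N1.N1=(suspect,v1) N1.N2=(suspect,v1) | N2.N0=(suspect,v1) N2.N1=(suspect,v1) N2.N2=(suspect,v1)
Op 8: gossip N0<->N2 -> N0.N0=(suspect,v1) N0.N1=(suspect,v1) N0.N2=(suspect,v1) | N2.N0=(suspect,v1) N2.N1=(suspect,v1) N2.N2=(suspect,v1)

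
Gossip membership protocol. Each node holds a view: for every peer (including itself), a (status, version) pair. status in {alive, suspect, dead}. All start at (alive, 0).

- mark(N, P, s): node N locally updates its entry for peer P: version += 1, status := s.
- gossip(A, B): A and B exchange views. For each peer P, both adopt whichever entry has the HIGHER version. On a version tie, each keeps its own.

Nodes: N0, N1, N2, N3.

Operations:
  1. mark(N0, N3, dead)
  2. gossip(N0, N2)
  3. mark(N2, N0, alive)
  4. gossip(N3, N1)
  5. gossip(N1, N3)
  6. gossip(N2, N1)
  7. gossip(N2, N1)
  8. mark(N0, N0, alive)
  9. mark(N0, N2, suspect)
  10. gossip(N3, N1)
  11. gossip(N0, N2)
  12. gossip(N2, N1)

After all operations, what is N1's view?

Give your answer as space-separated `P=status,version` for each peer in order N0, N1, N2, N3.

Answer: N0=alive,1 N1=alive,0 N2=suspect,1 N3=dead,1

Derivation:
Op 1: N0 marks N3=dead -> (dead,v1)
Op 2: gossip N0<->N2 -> N0.N0=(alive,v0) N0.N1=(alive,v0) N0.N2=(alive,v0) N0.N3=(dead,v1) | N2.N0=(alive,v0) N2.N1=(alive,v0) N2.N2=(alive,v0) N2.N3=(dead,v1)
Op 3: N2 marks N0=alive -> (alive,v1)
Op 4: gossip N3<->N1 -> N3.N0=(alive,v0) N3.N1=(alive,v0) N3.N2=(alive,v0) N3.N3=(alive,v0) | N1.N0=(alive,v0) N1.N1=(alive,v0) N1.N2=(alive,v0) N1.N3=(alive,v0)
Op 5: gossip N1<->N3 -> N1.N0=(alive,v0) N1.N1=(alive,v0) N1.N2=(alive,v0) N1.N3=(alive,v0) | N3.N0=(alive,v0) N3.N1=(alive,v0) N3.N2=(alive,v0) N3.N3=(alive,v0)
Op 6: gossip N2<->N1 -> N2.N0=(alive,v1) N2.N1=(alive,v0) N2.N2=(alive,v0) N2.N3=(dead,v1) | N1.N0=(alive,v1) N1.N1=(alive,v0) N1.N2=(alive,v0) N1.N3=(dead,v1)
Op 7: gossip N2<->N1 -> N2.N0=(alive,v1) N2.N1=(alive,v0) N2.N2=(alive,v0) N2.N3=(dead,v1) | N1.N0=(alive,v1) N1.N1=(alive,v0) N1.N2=(alive,v0) N1.N3=(dead,v1)
Op 8: N0 marks N0=alive -> (alive,v1)
Op 9: N0 marks N2=suspect -> (suspect,v1)
Op 10: gossip N3<->N1 -> N3.N0=(alive,v1) N3.N1=(alive,v0) N3.N2=(alive,v0) N3.N3=(dead,v1) | N1.N0=(alive,v1) N1.N1=(alive,v0) N1.N2=(alive,v0) N1.N3=(dead,v1)
Op 11: gossip N0<->N2 -> N0.N0=(alive,v1) N0.N1=(alive,v0) N0.N2=(suspect,v1) N0.N3=(dead,v1) | N2.N0=(alive,v1) N2.N1=(alive,v0) N2.N2=(suspect,v1) N2.N3=(dead,v1)
Op 12: gossip N2<->N1 -> N2.N0=(alive,v1) N2.N1=(alive,v0) N2.N2=(suspect,v1) N2.N3=(dead,v1) | N1.N0=(alive,v1) N1.N1=(alive,v0) N1.N2=(suspect,v1) N1.N3=(dead,v1)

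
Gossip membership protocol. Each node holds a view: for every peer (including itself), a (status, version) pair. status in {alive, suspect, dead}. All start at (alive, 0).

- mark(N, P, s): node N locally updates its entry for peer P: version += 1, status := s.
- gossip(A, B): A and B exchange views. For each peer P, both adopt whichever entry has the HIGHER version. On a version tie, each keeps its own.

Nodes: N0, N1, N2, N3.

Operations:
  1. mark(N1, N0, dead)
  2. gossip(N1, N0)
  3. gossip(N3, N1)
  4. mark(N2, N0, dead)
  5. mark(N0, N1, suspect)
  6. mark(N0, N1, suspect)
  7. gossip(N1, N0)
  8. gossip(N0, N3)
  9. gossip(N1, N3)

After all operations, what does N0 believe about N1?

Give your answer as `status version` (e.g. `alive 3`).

Op 1: N1 marks N0=dead -> (dead,v1)
Op 2: gossip N1<->N0 -> N1.N0=(dead,v1) N1.N1=(alive,v0) N1.N2=(alive,v0) N1.N3=(alive,v0) | N0.N0=(dead,v1) N0.N1=(alive,v0) N0.N2=(alive,v0) N0.N3=(alive,v0)
Op 3: gossip N3<->N1 -> N3.N0=(dead,v1) N3.N1=(alive,v0) N3.N2=(alive,v0) N3.N3=(alive,v0) | N1.N0=(dead,v1) N1.N1=(alive,v0) N1.N2=(alive,v0) N1.N3=(alive,v0)
Op 4: N2 marks N0=dead -> (dead,v1)
Op 5: N0 marks N1=suspect -> (suspect,v1)
Op 6: N0 marks N1=suspect -> (suspect,v2)
Op 7: gossip N1<->N0 -> N1.N0=(dead,v1) N1.N1=(suspect,v2) N1.N2=(alive,v0) N1.N3=(alive,v0) | N0.N0=(dead,v1) N0.N1=(suspect,v2) N0.N2=(alive,v0) N0.N3=(alive,v0)
Op 8: gossip N0<->N3 -> N0.N0=(dead,v1) N0.N1=(suspect,v2) N0.N2=(alive,v0) N0.N3=(alive,v0) | N3.N0=(dead,v1) N3.N1=(suspect,v2) N3.N2=(alive,v0) N3.N3=(alive,v0)
Op 9: gossip N1<->N3 -> N1.N0=(dead,v1) N1.N1=(suspect,v2) N1.N2=(alive,v0) N1.N3=(alive,v0) | N3.N0=(dead,v1) N3.N1=(suspect,v2) N3.N2=(alive,v0) N3.N3=(alive,v0)

Answer: suspect 2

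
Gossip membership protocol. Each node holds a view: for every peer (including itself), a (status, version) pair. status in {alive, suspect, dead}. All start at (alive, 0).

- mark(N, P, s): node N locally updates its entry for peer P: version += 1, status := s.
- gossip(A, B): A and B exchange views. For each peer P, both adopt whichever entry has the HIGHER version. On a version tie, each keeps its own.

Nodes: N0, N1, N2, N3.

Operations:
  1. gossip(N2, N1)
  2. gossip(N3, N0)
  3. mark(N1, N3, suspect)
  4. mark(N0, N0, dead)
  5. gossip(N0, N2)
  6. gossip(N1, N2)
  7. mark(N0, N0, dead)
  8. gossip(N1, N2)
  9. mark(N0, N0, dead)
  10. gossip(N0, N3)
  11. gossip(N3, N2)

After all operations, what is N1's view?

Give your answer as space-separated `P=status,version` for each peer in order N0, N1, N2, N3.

Answer: N0=dead,1 N1=alive,0 N2=alive,0 N3=suspect,1

Derivation:
Op 1: gossip N2<->N1 -> N2.N0=(alive,v0) N2.N1=(alive,v0) N2.N2=(alive,v0) N2.N3=(alive,v0) | N1.N0=(alive,v0) N1.N1=(alive,v0) N1.N2=(alive,v0) N1.N3=(alive,v0)
Op 2: gossip N3<->N0 -> N3.N0=(alive,v0) N3.N1=(alive,v0) N3.N2=(alive,v0) N3.N3=(alive,v0) | N0.N0=(alive,v0) N0.N1=(alive,v0) N0.N2=(alive,v0) N0.N3=(alive,v0)
Op 3: N1 marks N3=suspect -> (suspect,v1)
Op 4: N0 marks N0=dead -> (dead,v1)
Op 5: gossip N0<->N2 -> N0.N0=(dead,v1) N0.N1=(alive,v0) N0.N2=(alive,v0) N0.N3=(alive,v0) | N2.N0=(dead,v1) N2.N1=(alive,v0) N2.N2=(alive,v0) N2.N3=(alive,v0)
Op 6: gossip N1<->N2 -> N1.N0=(dead,v1) N1.N1=(alive,v0) N1.N2=(alive,v0) N1.N3=(suspect,v1) | N2.N0=(dead,v1) N2.N1=(alive,v0) N2.N2=(alive,v0) N2.N3=(suspect,v1)
Op 7: N0 marks N0=dead -> (dead,v2)
Op 8: gossip N1<->N2 -> N1.N0=(dead,v1) N1.N1=(alive,v0) N1.N2=(alive,v0) N1.N3=(suspect,v1) | N2.N0=(dead,v1) N2.N1=(alive,v0) N2.N2=(alive,v0) N2.N3=(suspect,v1)
Op 9: N0 marks N0=dead -> (dead,v3)
Op 10: gossip N0<->N3 -> N0.N0=(dead,v3) N0.N1=(alive,v0) N0.N2=(alive,v0) N0.N3=(alive,v0) | N3.N0=(dead,v3) N3.N1=(alive,v0) N3.N2=(alive,v0) N3.N3=(alive,v0)
Op 11: gossip N3<->N2 -> N3.N0=(dead,v3) N3.N1=(alive,v0) N3.N2=(alive,v0) N3.N3=(suspect,v1) | N2.N0=(dead,v3) N2.N1=(alive,v0) N2.N2=(alive,v0) N2.N3=(suspect,v1)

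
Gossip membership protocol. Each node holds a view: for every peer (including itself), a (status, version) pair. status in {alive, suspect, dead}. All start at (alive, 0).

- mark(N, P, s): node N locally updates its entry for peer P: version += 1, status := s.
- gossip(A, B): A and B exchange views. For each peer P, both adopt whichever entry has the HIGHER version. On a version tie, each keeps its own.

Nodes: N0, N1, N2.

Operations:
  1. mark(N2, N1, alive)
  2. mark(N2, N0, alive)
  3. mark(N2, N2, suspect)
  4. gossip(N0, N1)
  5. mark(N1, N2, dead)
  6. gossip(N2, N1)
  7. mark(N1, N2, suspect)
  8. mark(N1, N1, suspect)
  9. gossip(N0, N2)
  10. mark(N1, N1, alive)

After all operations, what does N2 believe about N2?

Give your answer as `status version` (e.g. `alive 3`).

Answer: suspect 1

Derivation:
Op 1: N2 marks N1=alive -> (alive,v1)
Op 2: N2 marks N0=alive -> (alive,v1)
Op 3: N2 marks N2=suspect -> (suspect,v1)
Op 4: gossip N0<->N1 -> N0.N0=(alive,v0) N0.N1=(alive,v0) N0.N2=(alive,v0) | N1.N0=(alive,v0) N1.N1=(alive,v0) N1.N2=(alive,v0)
Op 5: N1 marks N2=dead -> (dead,v1)
Op 6: gossip N2<->N1 -> N2.N0=(alive,v1) N2.N1=(alive,v1) N2.N2=(suspect,v1) | N1.N0=(alive,v1) N1.N1=(alive,v1) N1.N2=(dead,v1)
Op 7: N1 marks N2=suspect -> (suspect,v2)
Op 8: N1 marks N1=suspect -> (suspect,v2)
Op 9: gossip N0<->N2 -> N0.N0=(alive,v1) N0.N1=(alive,v1) N0.N2=(suspect,v1) | N2.N0=(alive,v1) N2.N1=(alive,v1) N2.N2=(suspect,v1)
Op 10: N1 marks N1=alive -> (alive,v3)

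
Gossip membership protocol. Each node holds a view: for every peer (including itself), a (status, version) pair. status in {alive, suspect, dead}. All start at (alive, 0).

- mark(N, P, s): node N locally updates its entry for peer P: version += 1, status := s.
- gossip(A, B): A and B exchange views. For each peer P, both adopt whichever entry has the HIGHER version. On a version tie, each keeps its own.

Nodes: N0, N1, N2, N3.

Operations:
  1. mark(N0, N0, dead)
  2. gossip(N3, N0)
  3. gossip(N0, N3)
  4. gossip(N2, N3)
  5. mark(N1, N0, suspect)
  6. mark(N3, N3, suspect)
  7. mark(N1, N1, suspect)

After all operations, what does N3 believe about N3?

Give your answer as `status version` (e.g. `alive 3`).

Answer: suspect 1

Derivation:
Op 1: N0 marks N0=dead -> (dead,v1)
Op 2: gossip N3<->N0 -> N3.N0=(dead,v1) N3.N1=(alive,v0) N3.N2=(alive,v0) N3.N3=(alive,v0) | N0.N0=(dead,v1) N0.N1=(alive,v0) N0.N2=(alive,v0) N0.N3=(alive,v0)
Op 3: gossip N0<->N3 -> N0.N0=(dead,v1) N0.N1=(alive,v0) N0.N2=(alive,v0) N0.N3=(alive,v0) | N3.N0=(dead,v1) N3.N1=(alive,v0) N3.N2=(alive,v0) N3.N3=(alive,v0)
Op 4: gossip N2<->N3 -> N2.N0=(dead,v1) N2.N1=(alive,v0) N2.N2=(alive,v0) N2.N3=(alive,v0) | N3.N0=(dead,v1) N3.N1=(alive,v0) N3.N2=(alive,v0) N3.N3=(alive,v0)
Op 5: N1 marks N0=suspect -> (suspect,v1)
Op 6: N3 marks N3=suspect -> (suspect,v1)
Op 7: N1 marks N1=suspect -> (suspect,v1)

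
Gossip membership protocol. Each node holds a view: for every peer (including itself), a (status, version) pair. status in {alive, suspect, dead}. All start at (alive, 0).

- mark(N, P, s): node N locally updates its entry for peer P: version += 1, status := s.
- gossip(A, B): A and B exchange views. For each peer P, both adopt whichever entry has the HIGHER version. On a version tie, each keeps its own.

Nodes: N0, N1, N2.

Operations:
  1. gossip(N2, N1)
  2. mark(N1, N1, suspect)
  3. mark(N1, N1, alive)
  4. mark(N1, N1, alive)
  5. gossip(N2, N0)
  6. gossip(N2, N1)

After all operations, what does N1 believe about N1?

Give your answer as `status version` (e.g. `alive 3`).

Answer: alive 3

Derivation:
Op 1: gossip N2<->N1 -> N2.N0=(alive,v0) N2.N1=(alive,v0) N2.N2=(alive,v0) | N1.N0=(alive,v0) N1.N1=(alive,v0) N1.N2=(alive,v0)
Op 2: N1 marks N1=suspect -> (suspect,v1)
Op 3: N1 marks N1=alive -> (alive,v2)
Op 4: N1 marks N1=alive -> (alive,v3)
Op 5: gossip N2<->N0 -> N2.N0=(alive,v0) N2.N1=(alive,v0) N2.N2=(alive,v0) | N0.N0=(alive,v0) N0.N1=(alive,v0) N0.N2=(alive,v0)
Op 6: gossip N2<->N1 -> N2.N0=(alive,v0) N2.N1=(alive,v3) N2.N2=(alive,v0) | N1.N0=(alive,v0) N1.N1=(alive,v3) N1.N2=(alive,v0)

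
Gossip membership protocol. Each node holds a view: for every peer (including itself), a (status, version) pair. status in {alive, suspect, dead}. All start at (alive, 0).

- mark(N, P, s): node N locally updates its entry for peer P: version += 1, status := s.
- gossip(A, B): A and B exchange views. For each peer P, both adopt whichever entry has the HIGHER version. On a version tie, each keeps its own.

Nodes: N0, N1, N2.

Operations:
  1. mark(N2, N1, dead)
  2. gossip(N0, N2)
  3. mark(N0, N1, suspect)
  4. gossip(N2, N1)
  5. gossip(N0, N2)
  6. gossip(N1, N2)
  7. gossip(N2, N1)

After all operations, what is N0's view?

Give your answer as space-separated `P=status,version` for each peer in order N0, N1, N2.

Op 1: N2 marks N1=dead -> (dead,v1)
Op 2: gossip N0<->N2 -> N0.N0=(alive,v0) N0.N1=(dead,v1) N0.N2=(alive,v0) | N2.N0=(alive,v0) N2.N1=(dead,v1) N2.N2=(alive,v0)
Op 3: N0 marks N1=suspect -> (suspect,v2)
Op 4: gossip N2<->N1 -> N2.N0=(alive,v0) N2.N1=(dead,v1) N2.N2=(alive,v0) | N1.N0=(alive,v0) N1.N1=(dead,v1) N1.N2=(alive,v0)
Op 5: gossip N0<->N2 -> N0.N0=(alive,v0) N0.N1=(suspect,v2) N0.N2=(alive,v0) | N2.N0=(alive,v0) N2.N1=(suspect,v2) N2.N2=(alive,v0)
Op 6: gossip N1<->N2 -> N1.N0=(alive,v0) N1.N1=(suspect,v2) N1.N2=(alive,v0) | N2.N0=(alive,v0) N2.N1=(suspect,v2) N2.N2=(alive,v0)
Op 7: gossip N2<->N1 -> N2.N0=(alive,v0) N2.N1=(suspect,v2) N2.N2=(alive,v0) | N1.N0=(alive,v0) N1.N1=(suspect,v2) N1.N2=(alive,v0)

Answer: N0=alive,0 N1=suspect,2 N2=alive,0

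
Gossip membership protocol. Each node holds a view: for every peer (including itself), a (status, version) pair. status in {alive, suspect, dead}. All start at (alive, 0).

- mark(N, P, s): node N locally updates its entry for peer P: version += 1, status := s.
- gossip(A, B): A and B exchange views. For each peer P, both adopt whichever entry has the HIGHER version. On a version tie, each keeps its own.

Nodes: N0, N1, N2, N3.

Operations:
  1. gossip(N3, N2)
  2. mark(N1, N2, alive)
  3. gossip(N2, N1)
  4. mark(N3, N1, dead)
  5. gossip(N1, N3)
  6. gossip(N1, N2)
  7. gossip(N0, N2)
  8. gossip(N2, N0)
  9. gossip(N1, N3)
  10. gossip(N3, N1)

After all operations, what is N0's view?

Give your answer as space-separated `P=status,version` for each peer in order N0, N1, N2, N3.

Answer: N0=alive,0 N1=dead,1 N2=alive,1 N3=alive,0

Derivation:
Op 1: gossip N3<->N2 -> N3.N0=(alive,v0) N3.N1=(alive,v0) N3.N2=(alive,v0) N3.N3=(alive,v0) | N2.N0=(alive,v0) N2.N1=(alive,v0) N2.N2=(alive,v0) N2.N3=(alive,v0)
Op 2: N1 marks N2=alive -> (alive,v1)
Op 3: gossip N2<->N1 -> N2.N0=(alive,v0) N2.N1=(alive,v0) N2.N2=(alive,v1) N2.N3=(alive,v0) | N1.N0=(alive,v0) N1.N1=(alive,v0) N1.N2=(alive,v1) N1.N3=(alive,v0)
Op 4: N3 marks N1=dead -> (dead,v1)
Op 5: gossip N1<->N3 -> N1.N0=(alive,v0) N1.N1=(dead,v1) N1.N2=(alive,v1) N1.N3=(alive,v0) | N3.N0=(alive,v0) N3.N1=(dead,v1) N3.N2=(alive,v1) N3.N3=(alive,v0)
Op 6: gossip N1<->N2 -> N1.N0=(alive,v0) N1.N1=(dead,v1) N1.N2=(alive,v1) N1.N3=(alive,v0) | N2.N0=(alive,v0) N2.N1=(dead,v1) N2.N2=(alive,v1) N2.N3=(alive,v0)
Op 7: gossip N0<->N2 -> N0.N0=(alive,v0) N0.N1=(dead,v1) N0.N2=(alive,v1) N0.N3=(alive,v0) | N2.N0=(alive,v0) N2.N1=(dead,v1) N2.N2=(alive,v1) N2.N3=(alive,v0)
Op 8: gossip N2<->N0 -> N2.N0=(alive,v0) N2.N1=(dead,v1) N2.N2=(alive,v1) N2.N3=(alive,v0) | N0.N0=(alive,v0) N0.N1=(dead,v1) N0.N2=(alive,v1) N0.N3=(alive,v0)
Op 9: gossip N1<->N3 -> N1.N0=(alive,v0) N1.N1=(dead,v1) N1.N2=(alive,v1) N1.N3=(alive,v0) | N3.N0=(alive,v0) N3.N1=(dead,v1) N3.N2=(alive,v1) N3.N3=(alive,v0)
Op 10: gossip N3<->N1 -> N3.N0=(alive,v0) N3.N1=(dead,v1) N3.N2=(alive,v1) N3.N3=(alive,v0) | N1.N0=(alive,v0) N1.N1=(dead,v1) N1.N2=(alive,v1) N1.N3=(alive,v0)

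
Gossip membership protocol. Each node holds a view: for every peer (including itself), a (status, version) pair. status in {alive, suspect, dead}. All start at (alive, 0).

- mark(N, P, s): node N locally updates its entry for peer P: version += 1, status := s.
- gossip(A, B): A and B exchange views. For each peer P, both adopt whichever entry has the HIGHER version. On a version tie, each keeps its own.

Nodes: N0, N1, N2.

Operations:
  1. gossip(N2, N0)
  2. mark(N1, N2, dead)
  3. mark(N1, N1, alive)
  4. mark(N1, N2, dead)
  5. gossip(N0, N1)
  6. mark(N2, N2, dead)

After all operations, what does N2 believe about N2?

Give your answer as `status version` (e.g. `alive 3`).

Answer: dead 1

Derivation:
Op 1: gossip N2<->N0 -> N2.N0=(alive,v0) N2.N1=(alive,v0) N2.N2=(alive,v0) | N0.N0=(alive,v0) N0.N1=(alive,v0) N0.N2=(alive,v0)
Op 2: N1 marks N2=dead -> (dead,v1)
Op 3: N1 marks N1=alive -> (alive,v1)
Op 4: N1 marks N2=dead -> (dead,v2)
Op 5: gossip N0<->N1 -> N0.N0=(alive,v0) N0.N1=(alive,v1) N0.N2=(dead,v2) | N1.N0=(alive,v0) N1.N1=(alive,v1) N1.N2=(dead,v2)
Op 6: N2 marks N2=dead -> (dead,v1)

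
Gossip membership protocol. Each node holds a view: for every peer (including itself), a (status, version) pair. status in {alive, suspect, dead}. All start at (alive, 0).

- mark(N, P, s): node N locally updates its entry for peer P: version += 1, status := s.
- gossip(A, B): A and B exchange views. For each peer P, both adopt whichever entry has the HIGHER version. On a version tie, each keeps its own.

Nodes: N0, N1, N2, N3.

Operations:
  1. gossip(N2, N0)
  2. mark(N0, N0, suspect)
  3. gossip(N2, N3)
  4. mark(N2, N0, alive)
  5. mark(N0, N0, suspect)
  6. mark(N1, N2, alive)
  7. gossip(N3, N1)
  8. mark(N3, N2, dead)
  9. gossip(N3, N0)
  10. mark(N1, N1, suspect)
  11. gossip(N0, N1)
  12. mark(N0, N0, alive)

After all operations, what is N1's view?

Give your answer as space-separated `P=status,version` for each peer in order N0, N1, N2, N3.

Op 1: gossip N2<->N0 -> N2.N0=(alive,v0) N2.N1=(alive,v0) N2.N2=(alive,v0) N2.N3=(alive,v0) | N0.N0=(alive,v0) N0.N1=(alive,v0) N0.N2=(alive,v0) N0.N3=(alive,v0)
Op 2: N0 marks N0=suspect -> (suspect,v1)
Op 3: gossip N2<->N3 -> N2.N0=(alive,v0) N2.N1=(alive,v0) N2.N2=(alive,v0) N2.N3=(alive,v0) | N3.N0=(alive,v0) N3.N1=(alive,v0) N3.N2=(alive,v0) N3.N3=(alive,v0)
Op 4: N2 marks N0=alive -> (alive,v1)
Op 5: N0 marks N0=suspect -> (suspect,v2)
Op 6: N1 marks N2=alive -> (alive,v1)
Op 7: gossip N3<->N1 -> N3.N0=(alive,v0) N3.N1=(alive,v0) N3.N2=(alive,v1) N3.N3=(alive,v0) | N1.N0=(alive,v0) N1.N1=(alive,v0) N1.N2=(alive,v1) N1.N3=(alive,v0)
Op 8: N3 marks N2=dead -> (dead,v2)
Op 9: gossip N3<->N0 -> N3.N0=(suspect,v2) N3.N1=(alive,v0) N3.N2=(dead,v2) N3.N3=(alive,v0) | N0.N0=(suspect,v2) N0.N1=(alive,v0) N0.N2=(dead,v2) N0.N3=(alive,v0)
Op 10: N1 marks N1=suspect -> (suspect,v1)
Op 11: gossip N0<->N1 -> N0.N0=(suspect,v2) N0.N1=(suspect,v1) N0.N2=(dead,v2) N0.N3=(alive,v0) | N1.N0=(suspect,v2) N1.N1=(suspect,v1) N1.N2=(dead,v2) N1.N3=(alive,v0)
Op 12: N0 marks N0=alive -> (alive,v3)

Answer: N0=suspect,2 N1=suspect,1 N2=dead,2 N3=alive,0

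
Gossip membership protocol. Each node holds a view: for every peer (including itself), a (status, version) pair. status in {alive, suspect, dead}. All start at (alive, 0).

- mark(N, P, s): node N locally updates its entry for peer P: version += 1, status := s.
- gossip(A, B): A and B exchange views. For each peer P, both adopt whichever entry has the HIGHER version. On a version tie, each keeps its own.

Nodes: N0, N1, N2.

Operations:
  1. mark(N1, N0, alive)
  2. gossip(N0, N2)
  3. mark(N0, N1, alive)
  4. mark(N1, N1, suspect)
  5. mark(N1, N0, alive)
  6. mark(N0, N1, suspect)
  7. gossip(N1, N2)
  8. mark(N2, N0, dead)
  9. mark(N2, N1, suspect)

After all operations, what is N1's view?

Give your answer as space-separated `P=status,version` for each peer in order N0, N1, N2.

Op 1: N1 marks N0=alive -> (alive,v1)
Op 2: gossip N0<->N2 -> N0.N0=(alive,v0) N0.N1=(alive,v0) N0.N2=(alive,v0) | N2.N0=(alive,v0) N2.N1=(alive,v0) N2.N2=(alive,v0)
Op 3: N0 marks N1=alive -> (alive,v1)
Op 4: N1 marks N1=suspect -> (suspect,v1)
Op 5: N1 marks N0=alive -> (alive,v2)
Op 6: N0 marks N1=suspect -> (suspect,v2)
Op 7: gossip N1<->N2 -> N1.N0=(alive,v2) N1.N1=(suspect,v1) N1.N2=(alive,v0) | N2.N0=(alive,v2) N2.N1=(suspect,v1) N2.N2=(alive,v0)
Op 8: N2 marks N0=dead -> (dead,v3)
Op 9: N2 marks N1=suspect -> (suspect,v2)

Answer: N0=alive,2 N1=suspect,1 N2=alive,0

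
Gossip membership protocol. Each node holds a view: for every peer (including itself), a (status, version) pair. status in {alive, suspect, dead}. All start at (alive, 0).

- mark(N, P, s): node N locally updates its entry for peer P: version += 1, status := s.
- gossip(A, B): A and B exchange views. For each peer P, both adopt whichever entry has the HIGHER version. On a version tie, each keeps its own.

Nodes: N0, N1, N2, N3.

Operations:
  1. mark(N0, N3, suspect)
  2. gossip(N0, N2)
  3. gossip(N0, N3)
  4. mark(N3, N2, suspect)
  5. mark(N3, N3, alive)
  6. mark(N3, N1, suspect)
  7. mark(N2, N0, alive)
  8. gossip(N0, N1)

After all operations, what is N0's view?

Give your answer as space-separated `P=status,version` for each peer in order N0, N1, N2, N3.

Answer: N0=alive,0 N1=alive,0 N2=alive,0 N3=suspect,1

Derivation:
Op 1: N0 marks N3=suspect -> (suspect,v1)
Op 2: gossip N0<->N2 -> N0.N0=(alive,v0) N0.N1=(alive,v0) N0.N2=(alive,v0) N0.N3=(suspect,v1) | N2.N0=(alive,v0) N2.N1=(alive,v0) N2.N2=(alive,v0) N2.N3=(suspect,v1)
Op 3: gossip N0<->N3 -> N0.N0=(alive,v0) N0.N1=(alive,v0) N0.N2=(alive,v0) N0.N3=(suspect,v1) | N3.N0=(alive,v0) N3.N1=(alive,v0) N3.N2=(alive,v0) N3.N3=(suspect,v1)
Op 4: N3 marks N2=suspect -> (suspect,v1)
Op 5: N3 marks N3=alive -> (alive,v2)
Op 6: N3 marks N1=suspect -> (suspect,v1)
Op 7: N2 marks N0=alive -> (alive,v1)
Op 8: gossip N0<->N1 -> N0.N0=(alive,v0) N0.N1=(alive,v0) N0.N2=(alive,v0) N0.N3=(suspect,v1) | N1.N0=(alive,v0) N1.N1=(alive,v0) N1.N2=(alive,v0) N1.N3=(suspect,v1)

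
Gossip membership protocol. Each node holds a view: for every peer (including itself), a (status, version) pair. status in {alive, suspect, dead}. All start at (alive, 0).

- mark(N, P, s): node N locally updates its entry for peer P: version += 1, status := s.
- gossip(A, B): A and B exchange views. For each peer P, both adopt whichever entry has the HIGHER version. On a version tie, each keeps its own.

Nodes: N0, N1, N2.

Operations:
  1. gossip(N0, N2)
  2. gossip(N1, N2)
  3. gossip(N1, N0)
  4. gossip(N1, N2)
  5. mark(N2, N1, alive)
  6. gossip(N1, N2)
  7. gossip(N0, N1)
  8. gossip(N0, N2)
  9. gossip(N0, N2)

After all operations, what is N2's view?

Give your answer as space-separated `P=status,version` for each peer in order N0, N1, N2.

Answer: N0=alive,0 N1=alive,1 N2=alive,0

Derivation:
Op 1: gossip N0<->N2 -> N0.N0=(alive,v0) N0.N1=(alive,v0) N0.N2=(alive,v0) | N2.N0=(alive,v0) N2.N1=(alive,v0) N2.N2=(alive,v0)
Op 2: gossip N1<->N2 -> N1.N0=(alive,v0) N1.N1=(alive,v0) N1.N2=(alive,v0) | N2.N0=(alive,v0) N2.N1=(alive,v0) N2.N2=(alive,v0)
Op 3: gossip N1<->N0 -> N1.N0=(alive,v0) N1.N1=(alive,v0) N1.N2=(alive,v0) | N0.N0=(alive,v0) N0.N1=(alive,v0) N0.N2=(alive,v0)
Op 4: gossip N1<->N2 -> N1.N0=(alive,v0) N1.N1=(alive,v0) N1.N2=(alive,v0) | N2.N0=(alive,v0) N2.N1=(alive,v0) N2.N2=(alive,v0)
Op 5: N2 marks N1=alive -> (alive,v1)
Op 6: gossip N1<->N2 -> N1.N0=(alive,v0) N1.N1=(alive,v1) N1.N2=(alive,v0) | N2.N0=(alive,v0) N2.N1=(alive,v1) N2.N2=(alive,v0)
Op 7: gossip N0<->N1 -> N0.N0=(alive,v0) N0.N1=(alive,v1) N0.N2=(alive,v0) | N1.N0=(alive,v0) N1.N1=(alive,v1) N1.N2=(alive,v0)
Op 8: gossip N0<->N2 -> N0.N0=(alive,v0) N0.N1=(alive,v1) N0.N2=(alive,v0) | N2.N0=(alive,v0) N2.N1=(alive,v1) N2.N2=(alive,v0)
Op 9: gossip N0<->N2 -> N0.N0=(alive,v0) N0.N1=(alive,v1) N0.N2=(alive,v0) | N2.N0=(alive,v0) N2.N1=(alive,v1) N2.N2=(alive,v0)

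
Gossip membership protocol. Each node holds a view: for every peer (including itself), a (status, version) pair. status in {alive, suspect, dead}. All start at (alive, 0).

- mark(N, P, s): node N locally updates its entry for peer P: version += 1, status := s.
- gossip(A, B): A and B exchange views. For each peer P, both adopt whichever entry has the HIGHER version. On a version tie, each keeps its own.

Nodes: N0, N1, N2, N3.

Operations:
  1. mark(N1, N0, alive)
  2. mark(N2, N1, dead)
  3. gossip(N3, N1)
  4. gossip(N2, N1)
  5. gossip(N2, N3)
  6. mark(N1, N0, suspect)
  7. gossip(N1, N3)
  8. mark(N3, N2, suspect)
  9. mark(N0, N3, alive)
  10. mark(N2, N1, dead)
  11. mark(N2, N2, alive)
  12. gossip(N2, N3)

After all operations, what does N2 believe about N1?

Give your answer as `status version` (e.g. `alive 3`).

Op 1: N1 marks N0=alive -> (alive,v1)
Op 2: N2 marks N1=dead -> (dead,v1)
Op 3: gossip N3<->N1 -> N3.N0=(alive,v1) N3.N1=(alive,v0) N3.N2=(alive,v0) N3.N3=(alive,v0) | N1.N0=(alive,v1) N1.N1=(alive,v0) N1.N2=(alive,v0) N1.N3=(alive,v0)
Op 4: gossip N2<->N1 -> N2.N0=(alive,v1) N2.N1=(dead,v1) N2.N2=(alive,v0) N2.N3=(alive,v0) | N1.N0=(alive,v1) N1.N1=(dead,v1) N1.N2=(alive,v0) N1.N3=(alive,v0)
Op 5: gossip N2<->N3 -> N2.N0=(alive,v1) N2.N1=(dead,v1) N2.N2=(alive,v0) N2.N3=(alive,v0) | N3.N0=(alive,v1) N3.N1=(dead,v1) N3.N2=(alive,v0) N3.N3=(alive,v0)
Op 6: N1 marks N0=suspect -> (suspect,v2)
Op 7: gossip N1<->N3 -> N1.N0=(suspect,v2) N1.N1=(dead,v1) N1.N2=(alive,v0) N1.N3=(alive,v0) | N3.N0=(suspect,v2) N3.N1=(dead,v1) N3.N2=(alive,v0) N3.N3=(alive,v0)
Op 8: N3 marks N2=suspect -> (suspect,v1)
Op 9: N0 marks N3=alive -> (alive,v1)
Op 10: N2 marks N1=dead -> (dead,v2)
Op 11: N2 marks N2=alive -> (alive,v1)
Op 12: gossip N2<->N3 -> N2.N0=(suspect,v2) N2.N1=(dead,v2) N2.N2=(alive,v1) N2.N3=(alive,v0) | N3.N0=(suspect,v2) N3.N1=(dead,v2) N3.N2=(suspect,v1) N3.N3=(alive,v0)

Answer: dead 2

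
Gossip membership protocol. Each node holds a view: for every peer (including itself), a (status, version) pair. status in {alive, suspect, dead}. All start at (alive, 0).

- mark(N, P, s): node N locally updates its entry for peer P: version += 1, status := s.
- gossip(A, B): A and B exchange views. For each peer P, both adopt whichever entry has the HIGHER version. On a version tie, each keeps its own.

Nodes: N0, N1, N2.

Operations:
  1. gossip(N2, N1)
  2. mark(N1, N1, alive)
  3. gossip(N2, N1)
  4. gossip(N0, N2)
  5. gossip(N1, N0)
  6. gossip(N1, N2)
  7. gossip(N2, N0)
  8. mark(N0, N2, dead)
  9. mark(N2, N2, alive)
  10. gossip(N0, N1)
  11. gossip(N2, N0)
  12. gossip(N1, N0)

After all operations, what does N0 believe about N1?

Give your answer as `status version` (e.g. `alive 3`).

Answer: alive 1

Derivation:
Op 1: gossip N2<->N1 -> N2.N0=(alive,v0) N2.N1=(alive,v0) N2.N2=(alive,v0) | N1.N0=(alive,v0) N1.N1=(alive,v0) N1.N2=(alive,v0)
Op 2: N1 marks N1=alive -> (alive,v1)
Op 3: gossip N2<->N1 -> N2.N0=(alive,v0) N2.N1=(alive,v1) N2.N2=(alive,v0) | N1.N0=(alive,v0) N1.N1=(alive,v1) N1.N2=(alive,v0)
Op 4: gossip N0<->N2 -> N0.N0=(alive,v0) N0.N1=(alive,v1) N0.N2=(alive,v0) | N2.N0=(alive,v0) N2.N1=(alive,v1) N2.N2=(alive,v0)
Op 5: gossip N1<->N0 -> N1.N0=(alive,v0) N1.N1=(alive,v1) N1.N2=(alive,v0) | N0.N0=(alive,v0) N0.N1=(alive,v1) N0.N2=(alive,v0)
Op 6: gossip N1<->N2 -> N1.N0=(alive,v0) N1.N1=(alive,v1) N1.N2=(alive,v0) | N2.N0=(alive,v0) N2.N1=(alive,v1) N2.N2=(alive,v0)
Op 7: gossip N2<->N0 -> N2.N0=(alive,v0) N2.N1=(alive,v1) N2.N2=(alive,v0) | N0.N0=(alive,v0) N0.N1=(alive,v1) N0.N2=(alive,v0)
Op 8: N0 marks N2=dead -> (dead,v1)
Op 9: N2 marks N2=alive -> (alive,v1)
Op 10: gossip N0<->N1 -> N0.N0=(alive,v0) N0.N1=(alive,v1) N0.N2=(dead,v1) | N1.N0=(alive,v0) N1.N1=(alive,v1) N1.N2=(dead,v1)
Op 11: gossip N2<->N0 -> N2.N0=(alive,v0) N2.N1=(alive,v1) N2.N2=(alive,v1) | N0.N0=(alive,v0) N0.N1=(alive,v1) N0.N2=(dead,v1)
Op 12: gossip N1<->N0 -> N1.N0=(alive,v0) N1.N1=(alive,v1) N1.N2=(dead,v1) | N0.N0=(alive,v0) N0.N1=(alive,v1) N0.N2=(dead,v1)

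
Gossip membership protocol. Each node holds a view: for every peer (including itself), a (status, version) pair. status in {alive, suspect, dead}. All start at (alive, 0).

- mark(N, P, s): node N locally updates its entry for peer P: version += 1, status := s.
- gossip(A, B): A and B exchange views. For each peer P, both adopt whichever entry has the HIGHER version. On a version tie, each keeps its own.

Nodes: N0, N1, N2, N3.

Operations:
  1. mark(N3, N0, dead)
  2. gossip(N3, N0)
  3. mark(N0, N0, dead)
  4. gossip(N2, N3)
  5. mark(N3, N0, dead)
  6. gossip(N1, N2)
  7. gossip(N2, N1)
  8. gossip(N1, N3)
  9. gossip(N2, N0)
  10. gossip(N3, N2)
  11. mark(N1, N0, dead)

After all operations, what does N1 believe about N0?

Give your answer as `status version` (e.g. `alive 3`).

Op 1: N3 marks N0=dead -> (dead,v1)
Op 2: gossip N3<->N0 -> N3.N0=(dead,v1) N3.N1=(alive,v0) N3.N2=(alive,v0) N3.N3=(alive,v0) | N0.N0=(dead,v1) N0.N1=(alive,v0) N0.N2=(alive,v0) N0.N3=(alive,v0)
Op 3: N0 marks N0=dead -> (dead,v2)
Op 4: gossip N2<->N3 -> N2.N0=(dead,v1) N2.N1=(alive,v0) N2.N2=(alive,v0) N2.N3=(alive,v0) | N3.N0=(dead,v1) N3.N1=(alive,v0) N3.N2=(alive,v0) N3.N3=(alive,v0)
Op 5: N3 marks N0=dead -> (dead,v2)
Op 6: gossip N1<->N2 -> N1.N0=(dead,v1) N1.N1=(alive,v0) N1.N2=(alive,v0) N1.N3=(alive,v0) | N2.N0=(dead,v1) N2.N1=(alive,v0) N2.N2=(alive,v0) N2.N3=(alive,v0)
Op 7: gossip N2<->N1 -> N2.N0=(dead,v1) N2.N1=(alive,v0) N2.N2=(alive,v0) N2.N3=(alive,v0) | N1.N0=(dead,v1) N1.N1=(alive,v0) N1.N2=(alive,v0) N1.N3=(alive,v0)
Op 8: gossip N1<->N3 -> N1.N0=(dead,v2) N1.N1=(alive,v0) N1.N2=(alive,v0) N1.N3=(alive,v0) | N3.N0=(dead,v2) N3.N1=(alive,v0) N3.N2=(alive,v0) N3.N3=(alive,v0)
Op 9: gossip N2<->N0 -> N2.N0=(dead,v2) N2.N1=(alive,v0) N2.N2=(alive,v0) N2.N3=(alive,v0) | N0.N0=(dead,v2) N0.N1=(alive,v0) N0.N2=(alive,v0) N0.N3=(alive,v0)
Op 10: gossip N3<->N2 -> N3.N0=(dead,v2) N3.N1=(alive,v0) N3.N2=(alive,v0) N3.N3=(alive,v0) | N2.N0=(dead,v2) N2.N1=(alive,v0) N2.N2=(alive,v0) N2.N3=(alive,v0)
Op 11: N1 marks N0=dead -> (dead,v3)

Answer: dead 3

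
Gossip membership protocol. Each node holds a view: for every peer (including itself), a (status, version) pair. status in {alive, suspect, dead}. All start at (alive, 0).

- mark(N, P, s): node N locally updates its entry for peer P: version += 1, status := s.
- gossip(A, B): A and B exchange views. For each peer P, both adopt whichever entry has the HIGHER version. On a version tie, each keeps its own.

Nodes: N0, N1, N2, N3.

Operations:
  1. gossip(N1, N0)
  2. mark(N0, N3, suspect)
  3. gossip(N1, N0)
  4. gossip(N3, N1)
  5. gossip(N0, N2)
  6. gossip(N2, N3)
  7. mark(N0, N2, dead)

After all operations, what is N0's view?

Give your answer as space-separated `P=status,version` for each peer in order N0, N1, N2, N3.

Answer: N0=alive,0 N1=alive,0 N2=dead,1 N3=suspect,1

Derivation:
Op 1: gossip N1<->N0 -> N1.N0=(alive,v0) N1.N1=(alive,v0) N1.N2=(alive,v0) N1.N3=(alive,v0) | N0.N0=(alive,v0) N0.N1=(alive,v0) N0.N2=(alive,v0) N0.N3=(alive,v0)
Op 2: N0 marks N3=suspect -> (suspect,v1)
Op 3: gossip N1<->N0 -> N1.N0=(alive,v0) N1.N1=(alive,v0) N1.N2=(alive,v0) N1.N3=(suspect,v1) | N0.N0=(alive,v0) N0.N1=(alive,v0) N0.N2=(alive,v0) N0.N3=(suspect,v1)
Op 4: gossip N3<->N1 -> N3.N0=(alive,v0) N3.N1=(alive,v0) N3.N2=(alive,v0) N3.N3=(suspect,v1) | N1.N0=(alive,v0) N1.N1=(alive,v0) N1.N2=(alive,v0) N1.N3=(suspect,v1)
Op 5: gossip N0<->N2 -> N0.N0=(alive,v0) N0.N1=(alive,v0) N0.N2=(alive,v0) N0.N3=(suspect,v1) | N2.N0=(alive,v0) N2.N1=(alive,v0) N2.N2=(alive,v0) N2.N3=(suspect,v1)
Op 6: gossip N2<->N3 -> N2.N0=(alive,v0) N2.N1=(alive,v0) N2.N2=(alive,v0) N2.N3=(suspect,v1) | N3.N0=(alive,v0) N3.N1=(alive,v0) N3.N2=(alive,v0) N3.N3=(suspect,v1)
Op 7: N0 marks N2=dead -> (dead,v1)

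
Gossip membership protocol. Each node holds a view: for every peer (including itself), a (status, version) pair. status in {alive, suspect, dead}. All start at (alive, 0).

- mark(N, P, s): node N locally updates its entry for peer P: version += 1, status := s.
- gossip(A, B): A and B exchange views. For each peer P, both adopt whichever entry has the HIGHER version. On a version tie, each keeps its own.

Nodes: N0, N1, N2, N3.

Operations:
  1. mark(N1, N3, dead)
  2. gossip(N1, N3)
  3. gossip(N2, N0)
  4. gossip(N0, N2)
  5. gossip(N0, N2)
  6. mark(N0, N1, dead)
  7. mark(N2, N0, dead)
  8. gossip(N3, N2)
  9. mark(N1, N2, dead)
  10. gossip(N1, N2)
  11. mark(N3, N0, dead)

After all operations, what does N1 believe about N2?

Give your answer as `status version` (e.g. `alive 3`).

Answer: dead 1

Derivation:
Op 1: N1 marks N3=dead -> (dead,v1)
Op 2: gossip N1<->N3 -> N1.N0=(alive,v0) N1.N1=(alive,v0) N1.N2=(alive,v0) N1.N3=(dead,v1) | N3.N0=(alive,v0) N3.N1=(alive,v0) N3.N2=(alive,v0) N3.N3=(dead,v1)
Op 3: gossip N2<->N0 -> N2.N0=(alive,v0) N2.N1=(alive,v0) N2.N2=(alive,v0) N2.N3=(alive,v0) | N0.N0=(alive,v0) N0.N1=(alive,v0) N0.N2=(alive,v0) N0.N3=(alive,v0)
Op 4: gossip N0<->N2 -> N0.N0=(alive,v0) N0.N1=(alive,v0) N0.N2=(alive,v0) N0.N3=(alive,v0) | N2.N0=(alive,v0) N2.N1=(alive,v0) N2.N2=(alive,v0) N2.N3=(alive,v0)
Op 5: gossip N0<->N2 -> N0.N0=(alive,v0) N0.N1=(alive,v0) N0.N2=(alive,v0) N0.N3=(alive,v0) | N2.N0=(alive,v0) N2.N1=(alive,v0) N2.N2=(alive,v0) N2.N3=(alive,v0)
Op 6: N0 marks N1=dead -> (dead,v1)
Op 7: N2 marks N0=dead -> (dead,v1)
Op 8: gossip N3<->N2 -> N3.N0=(dead,v1) N3.N1=(alive,v0) N3.N2=(alive,v0) N3.N3=(dead,v1) | N2.N0=(dead,v1) N2.N1=(alive,v0) N2.N2=(alive,v0) N2.N3=(dead,v1)
Op 9: N1 marks N2=dead -> (dead,v1)
Op 10: gossip N1<->N2 -> N1.N0=(dead,v1) N1.N1=(alive,v0) N1.N2=(dead,v1) N1.N3=(dead,v1) | N2.N0=(dead,v1) N2.N1=(alive,v0) N2.N2=(dead,v1) N2.N3=(dead,v1)
Op 11: N3 marks N0=dead -> (dead,v2)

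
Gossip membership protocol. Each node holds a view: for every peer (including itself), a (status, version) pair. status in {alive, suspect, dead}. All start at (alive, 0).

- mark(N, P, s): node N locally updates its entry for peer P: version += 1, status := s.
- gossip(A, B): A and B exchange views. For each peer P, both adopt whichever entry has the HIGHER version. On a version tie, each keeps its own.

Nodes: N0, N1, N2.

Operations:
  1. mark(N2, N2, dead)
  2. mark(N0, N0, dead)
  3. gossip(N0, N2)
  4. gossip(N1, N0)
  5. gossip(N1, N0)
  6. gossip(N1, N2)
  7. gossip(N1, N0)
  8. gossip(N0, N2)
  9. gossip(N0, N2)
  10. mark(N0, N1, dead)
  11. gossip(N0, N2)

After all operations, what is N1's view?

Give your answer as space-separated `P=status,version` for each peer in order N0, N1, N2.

Op 1: N2 marks N2=dead -> (dead,v1)
Op 2: N0 marks N0=dead -> (dead,v1)
Op 3: gossip N0<->N2 -> N0.N0=(dead,v1) N0.N1=(alive,v0) N0.N2=(dead,v1) | N2.N0=(dead,v1) N2.N1=(alive,v0) N2.N2=(dead,v1)
Op 4: gossip N1<->N0 -> N1.N0=(dead,v1) N1.N1=(alive,v0) N1.N2=(dead,v1) | N0.N0=(dead,v1) N0.N1=(alive,v0) N0.N2=(dead,v1)
Op 5: gossip N1<->N0 -> N1.N0=(dead,v1) N1.N1=(alive,v0) N1.N2=(dead,v1) | N0.N0=(dead,v1) N0.N1=(alive,v0) N0.N2=(dead,v1)
Op 6: gossip N1<->N2 -> N1.N0=(dead,v1) N1.N1=(alive,v0) N1.N2=(dead,v1) | N2.N0=(dead,v1) N2.N1=(alive,v0) N2.N2=(dead,v1)
Op 7: gossip N1<->N0 -> N1.N0=(dead,v1) N1.N1=(alive,v0) N1.N2=(dead,v1) | N0.N0=(dead,v1) N0.N1=(alive,v0) N0.N2=(dead,v1)
Op 8: gossip N0<->N2 -> N0.N0=(dead,v1) N0.N1=(alive,v0) N0.N2=(dead,v1) | N2.N0=(dead,v1) N2.N1=(alive,v0) N2.N2=(dead,v1)
Op 9: gossip N0<->N2 -> N0.N0=(dead,v1) N0.N1=(alive,v0) N0.N2=(dead,v1) | N2.N0=(dead,v1) N2.N1=(alive,v0) N2.N2=(dead,v1)
Op 10: N0 marks N1=dead -> (dead,v1)
Op 11: gossip N0<->N2 -> N0.N0=(dead,v1) N0.N1=(dead,v1) N0.N2=(dead,v1) | N2.N0=(dead,v1) N2.N1=(dead,v1) N2.N2=(dead,v1)

Answer: N0=dead,1 N1=alive,0 N2=dead,1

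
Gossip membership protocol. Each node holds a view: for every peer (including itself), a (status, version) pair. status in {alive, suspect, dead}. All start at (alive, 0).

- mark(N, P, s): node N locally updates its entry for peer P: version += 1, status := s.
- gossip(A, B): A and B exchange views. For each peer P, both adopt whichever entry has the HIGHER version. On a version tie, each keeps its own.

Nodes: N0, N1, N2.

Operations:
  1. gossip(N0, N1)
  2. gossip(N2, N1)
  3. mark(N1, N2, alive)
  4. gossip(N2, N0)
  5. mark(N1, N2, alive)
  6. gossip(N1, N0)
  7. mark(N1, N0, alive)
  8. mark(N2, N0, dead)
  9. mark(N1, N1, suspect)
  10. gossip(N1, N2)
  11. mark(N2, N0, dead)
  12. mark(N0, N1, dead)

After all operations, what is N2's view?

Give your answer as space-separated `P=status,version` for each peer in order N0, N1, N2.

Answer: N0=dead,2 N1=suspect,1 N2=alive,2

Derivation:
Op 1: gossip N0<->N1 -> N0.N0=(alive,v0) N0.N1=(alive,v0) N0.N2=(alive,v0) | N1.N0=(alive,v0) N1.N1=(alive,v0) N1.N2=(alive,v0)
Op 2: gossip N2<->N1 -> N2.N0=(alive,v0) N2.N1=(alive,v0) N2.N2=(alive,v0) | N1.N0=(alive,v0) N1.N1=(alive,v0) N1.N2=(alive,v0)
Op 3: N1 marks N2=alive -> (alive,v1)
Op 4: gossip N2<->N0 -> N2.N0=(alive,v0) N2.N1=(alive,v0) N2.N2=(alive,v0) | N0.N0=(alive,v0) N0.N1=(alive,v0) N0.N2=(alive,v0)
Op 5: N1 marks N2=alive -> (alive,v2)
Op 6: gossip N1<->N0 -> N1.N0=(alive,v0) N1.N1=(alive,v0) N1.N2=(alive,v2) | N0.N0=(alive,v0) N0.N1=(alive,v0) N0.N2=(alive,v2)
Op 7: N1 marks N0=alive -> (alive,v1)
Op 8: N2 marks N0=dead -> (dead,v1)
Op 9: N1 marks N1=suspect -> (suspect,v1)
Op 10: gossip N1<->N2 -> N1.N0=(alive,v1) N1.N1=(suspect,v1) N1.N2=(alive,v2) | N2.N0=(dead,v1) N2.N1=(suspect,v1) N2.N2=(alive,v2)
Op 11: N2 marks N0=dead -> (dead,v2)
Op 12: N0 marks N1=dead -> (dead,v1)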